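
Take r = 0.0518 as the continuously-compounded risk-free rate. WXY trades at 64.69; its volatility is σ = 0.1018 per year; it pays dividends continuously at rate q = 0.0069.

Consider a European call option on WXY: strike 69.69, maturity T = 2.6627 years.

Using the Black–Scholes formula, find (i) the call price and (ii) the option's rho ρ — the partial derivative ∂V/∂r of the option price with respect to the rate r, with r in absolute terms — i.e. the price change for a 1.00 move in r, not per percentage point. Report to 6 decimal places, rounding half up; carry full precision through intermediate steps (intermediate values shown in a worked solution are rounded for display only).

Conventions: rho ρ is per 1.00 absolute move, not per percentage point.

price = 5.662240
ρ = 92.911115

σ√T = 0.1018·√2.6627 = 0.166115
d₁ = (ln(S/K) + (r−q+σ²/2)T) / (σ√T) = (ln(64.69/69.69) + (0.0518−0.0069+0.1018²/2)·2.6627) / 0.166115 = (-0.074450 + 0.133352) / 0.166115 = 0.354586
d₂ = d₁ − σ√T = 0.354586 − 0.166115 = 0.188471
e^{−rT} = 0.871162
e^{−qT} = 0.981795
N(d₁) = 0.638550,  N(d₂) = 0.574746
Call price V = S·e^{−qT}·N(d₁) − K·e^{−rT}·N(d₂) = 40.555813 − 34.893572 = 5.662240
ρ = K·T·e^{−rT}·N(d₂) = 92.911115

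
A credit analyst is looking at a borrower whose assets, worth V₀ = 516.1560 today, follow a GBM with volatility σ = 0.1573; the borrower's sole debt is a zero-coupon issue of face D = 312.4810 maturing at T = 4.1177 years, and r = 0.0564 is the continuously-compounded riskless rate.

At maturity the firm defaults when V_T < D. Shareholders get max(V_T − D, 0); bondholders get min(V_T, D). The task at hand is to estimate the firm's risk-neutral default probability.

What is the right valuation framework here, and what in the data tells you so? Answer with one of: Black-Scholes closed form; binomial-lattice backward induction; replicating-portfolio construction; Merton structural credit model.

Key observation: the data describe a firm's assets (V₀ = 516.1560, GBM) and a single zero-coupon debt of face 312.4810, so credit quantities follow from equity-as-call in the structural model.

framework: Merton structural credit model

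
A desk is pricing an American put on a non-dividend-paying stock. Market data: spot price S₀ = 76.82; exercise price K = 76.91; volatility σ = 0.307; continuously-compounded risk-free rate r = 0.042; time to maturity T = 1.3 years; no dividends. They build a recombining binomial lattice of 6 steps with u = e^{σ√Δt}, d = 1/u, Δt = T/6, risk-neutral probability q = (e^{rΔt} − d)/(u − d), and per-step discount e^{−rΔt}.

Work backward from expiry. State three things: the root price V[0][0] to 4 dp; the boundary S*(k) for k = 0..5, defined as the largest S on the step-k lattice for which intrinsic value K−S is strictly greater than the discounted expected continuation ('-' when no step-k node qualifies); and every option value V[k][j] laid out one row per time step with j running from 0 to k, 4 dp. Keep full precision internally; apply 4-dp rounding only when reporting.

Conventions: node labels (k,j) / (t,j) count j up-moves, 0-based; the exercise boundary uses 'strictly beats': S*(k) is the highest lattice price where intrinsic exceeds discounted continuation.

Δt=0.21667, u=1.15362, d=0.86684, q=0.49621, disc=e^(-rΔt)=0.99094
k=6 terminal: V=max(K-S,0) → 44.3182 33.5359 19.1865 0.0900 0.0000 0.0000 0.0000
k=5: j=0 S=37.5984 intr=39.3116 cont=38.6149 V=39.3116[EX]; j=1 S=50.0370 intr=26.8730 cont=26.1763 V=26.8730[EX]; j=2 S=66.5907 intr=10.3193 cont=9.6226 V=10.3193[EX]; j=3 S=88.6207 intr=0.0000 cont=0.0449 V=0.0449[hold]; j=4 S=117.9390 intr=0.0000 cont=0.0000 V=0.0000[hold]; j=5 S=156.9565 intr=0.0000 cont=0.0000 V=0.0000[hold]  S*(5)=66.5907
k=4: j=0 S=43.3741 intr=33.5359 cont=32.8392 V=33.5359[EX]; j=1 S=57.7235 intr=19.1865 cont=18.4898 V=19.1865[EX]; j=2 S=76.8200 intr=0.0900 cont=5.1738 V=5.1738[hold]; j=3 S=102.2342 intr=0.0000 cont=0.0224 V=0.0224[hold]; j=4 S=136.0562 intr=0.0000 cont=0.0000 V=0.0000[hold]  S*(4)=57.7235
k=3: j=0 S=50.0370 intr=26.8730 cont=26.1763 V=26.8730[EX]; j=1 S=66.5907 intr=10.3193 cont=12.1224 V=12.1224[hold]; j=2 S=88.6207 intr=0.0000 cont=2.5939 V=2.5939[hold]; j=3 S=117.9390 intr=0.0000 cont=0.0112 V=0.0112[hold]  S*(3)=50.0370
k=2: j=0 S=57.7235 intr=19.1865 cont=19.3764 V=19.3764[hold]; j=1 S=76.8200 intr=0.0900 cont=7.3273 V=7.3273[hold]; j=2 S=102.2342 intr=0.0000 cont=1.3004 V=1.3004[hold]  S*(2)=-
k=1: j=0 S=66.5907 intr=10.3193 cont=13.2761 V=13.2761[hold]; j=1 S=88.6207 intr=0.0000 cont=4.2974 V=4.2974[hold]  S*(1)=-
k=0: j=0 S=76.8200 intr=0.0900 cont=8.7409 V=8.7409[hold]  S*(0)=-

price = 8.7409
boundary = - - - 50.0370 57.7235 66.5907
tree:
8.7409
13.2761 4.2974
19.3764 7.3273 1.3004
26.8730 12.1224 2.5939 0.0112
33.5359 19.1865 5.1738 0.0224 0.0000
39.3116 26.8730 10.3193 0.0449 0.0000 0.0000
44.3182 33.5359 19.1865 0.0900 0.0000 0.0000 0.0000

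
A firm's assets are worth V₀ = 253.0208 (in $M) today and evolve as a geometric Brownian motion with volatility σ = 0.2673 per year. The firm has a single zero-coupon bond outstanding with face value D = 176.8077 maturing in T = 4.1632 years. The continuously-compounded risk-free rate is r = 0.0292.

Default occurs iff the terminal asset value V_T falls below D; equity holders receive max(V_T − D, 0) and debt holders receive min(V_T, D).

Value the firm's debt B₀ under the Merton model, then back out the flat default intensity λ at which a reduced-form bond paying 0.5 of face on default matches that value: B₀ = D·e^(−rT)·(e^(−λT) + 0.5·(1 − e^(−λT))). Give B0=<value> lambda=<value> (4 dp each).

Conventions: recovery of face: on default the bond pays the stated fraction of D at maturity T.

B0=145.5150 lambda=0.0366

Work the structural quantities from V₀ = 253.0208 against face 176.8077:
d₁ = [ln(V₀/D) + (r + σ²/2)T] / (σ√T)
   = [ln(253.0208/176.8077) + (0.0292 + 0.5·0.2673²)·4.1632] / (0.2673·√4.1632)
   = [0.358409 + 0.270294] / 0.545397 = 1.152745
d₂ = d₁ − σ√T = 1.152745 − 0.545397 = 0.607348
N(d₁) = 0.875492,  N(d₂) = 0.728190,  e^(−rT) = 0.885533
E₀ = V₀·N(d₁) − D·e^(−rT)·N(d₂)
   = 253.0208·0.875492 − 176.8077·0.885533·0.728190 = 107.505762
B₀ = V₀ − E₀ = 253.0208 − 107.505762 = 145.515038
e^(−λT) = (B₀·e^(rT)/D − 0.5)/(1 − 0.5) = (145.5150·1.129263/176.8077 − 0.5)/0.5 = 0.85879624
λ = −ln(0.85879624)/4.1632 = 0.036564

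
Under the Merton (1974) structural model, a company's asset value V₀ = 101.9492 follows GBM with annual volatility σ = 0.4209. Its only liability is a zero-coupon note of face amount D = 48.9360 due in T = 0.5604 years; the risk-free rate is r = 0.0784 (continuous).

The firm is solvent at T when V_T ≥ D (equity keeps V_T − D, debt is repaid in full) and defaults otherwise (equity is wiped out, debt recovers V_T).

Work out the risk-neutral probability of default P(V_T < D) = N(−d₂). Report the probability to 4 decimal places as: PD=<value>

PD=0.0104

Apply the equity-as-call identities (strike 48.9360, horizon 0.5604 years):
d₁ = [ln(V₀/D) + (r + σ²/2)T] / (σ√T)
   = [ln(101.9492/48.9360) + (0.0784 + 0.5·0.4209²)·0.5604] / (0.4209·√0.5604)
   = [0.733961 + 0.093575] / 0.315085 = 2.626388
d₂ = d₁ − σ√T = 2.626388 − 0.315085 = 2.311303
risk-neutral PD = N(−d₂) = N(-2.311303) = 0.010408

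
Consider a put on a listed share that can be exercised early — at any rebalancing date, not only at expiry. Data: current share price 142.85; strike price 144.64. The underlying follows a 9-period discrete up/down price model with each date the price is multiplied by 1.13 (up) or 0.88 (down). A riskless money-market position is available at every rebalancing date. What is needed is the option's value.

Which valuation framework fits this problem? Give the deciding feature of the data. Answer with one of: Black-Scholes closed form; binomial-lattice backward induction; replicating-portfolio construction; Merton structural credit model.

framework: binomial-lattice backward induction

Key observation: the exercise right at every one of the 9 steps is what matters: each node needs max(144.64 − S, continuation), which only the stepwise tree valuation starting from spot 142.85 delivers.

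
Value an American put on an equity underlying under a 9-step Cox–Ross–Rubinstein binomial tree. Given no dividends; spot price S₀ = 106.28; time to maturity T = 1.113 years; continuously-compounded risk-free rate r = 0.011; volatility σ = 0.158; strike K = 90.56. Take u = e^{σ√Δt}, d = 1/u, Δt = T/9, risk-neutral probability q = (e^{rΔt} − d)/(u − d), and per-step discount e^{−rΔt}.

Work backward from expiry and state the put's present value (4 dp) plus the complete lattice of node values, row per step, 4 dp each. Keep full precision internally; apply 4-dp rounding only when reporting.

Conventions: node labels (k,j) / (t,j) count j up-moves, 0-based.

price = 1.2167
tree:
1.2167
1.9659 0.4659
3.1134 0.8162 0.1145
4.8128 1.4114 0.2192 0.0094
7.2215 2.4013 0.4188 0.0189 0.0000
10.4414 4.0000 0.7987 0.0377 0.0000 0.0000
14.4103 6.4749 1.5196 0.0752 0.0000 0.0000 0.0000
18.5260 10.0595 2.8843 0.1500 0.0000 0.0000 0.0000 0.0000
22.4192 14.4103 5.4601 0.2995 0.0000 0.0000 0.0000 0.0000 0.0000
26.1021 18.5260 10.0595 0.5979 0.0000 0.0000 0.0000 0.0000 0.0000 0.0000

Δt=0.12367  u=1.05714  d=0.94595  q=0.49836  discount=0.99864
step 9 (expiry): payoffs max(K−S,0) = 26.1021 18.5260 10.0595 0.5979 0.0000 0.0000 0.0000 0.0000 0.0000 0.0000
k=8: (k=8,j=0): S=68.1408, K−S=22.4192, hold=22.2961 ⇒ V=22.4192 exercise | (k=8,j=1): S=76.1497, K−S=14.4103, hold=14.2872 ⇒ V=14.4103 exercise | (k=8,j=2): S=85.0999, K−S=5.4601, hold=5.3370 ⇒ V=5.4601 exercise | (k=8,j=3): S=95.1022, K−S=0.0000, hold=0.2995 ⇒ V=0.2995 continue | (k=8,j=4): S=106.2800, K−S=0.0000, hold=0.0000 ⇒ V=0.0000 continue | (k=8,j=5): S=118.7716, K−S=0.0000, hold=0.0000 ⇒ V=0.0000 continue | (k=8,j=6): S=132.7315, K−S=0.0000, hold=0.0000 ⇒ V=0.0000 continue | (k=8,j=7): S=148.3321, K−S=0.0000, hold=0.0000 ⇒ V=0.0000 continue | (k=8,j=8): S=165.7663, K−S=0.0000, hold=0.0000 ⇒ V=0.0000 continue
k=7: (k=7,j=0): S=72.0340, K−S=18.5260, hold=18.4029 ⇒ V=18.5260 exercise | (k=7,j=1): S=80.5005, K−S=10.0595, hold=9.9364 ⇒ V=10.0595 exercise | (k=7,j=2): S=89.9621, K−S=0.5979, hold=2.8843 ⇒ V=2.8843 continue | (k=7,j=3): S=100.5359, K−S=0.0000, hold=0.1500 ⇒ V=0.1500 continue | (k=7,j=4): S=112.3523, K−S=0.0000, hold=0.0000 ⇒ V=0.0000 continue | (k=7,j=5): S=125.5577, K−S=0.0000, hold=0.0000 ⇒ V=0.0000 continue | (k=7,j=6): S=140.3151, K−S=0.0000, hold=0.0000 ⇒ V=0.0000 continue | (k=7,j=7): S=156.8071, K−S=0.0000, hold=0.0000 ⇒ V=0.0000 continue
k=6: (k=6,j=0): S=76.1497, K−S=14.4103, hold=14.2872 ⇒ V=14.4103 exercise | (k=6,j=1): S=85.0999, K−S=5.4601, hold=6.4749 ⇒ V=6.4749 continue | (k=6,j=2): S=95.1022, K−S=0.0000, hold=1.5196 ⇒ V=1.5196 continue | (k=6,j=3): S=106.2800, K−S=0.0000, hold=0.0752 ⇒ V=0.0752 continue | (k=6,j=4): S=118.7716, K−S=0.0000, hold=0.0000 ⇒ V=0.0000 continue | (k=6,j=5): S=132.7315, K−S=0.0000, hold=0.0000 ⇒ V=0.0000 continue | (k=6,j=6): S=148.3321, K−S=0.0000, hold=0.0000 ⇒ V=0.0000 continue
k=5: (k=5,j=0): S=80.5005, K−S=10.0595, hold=10.4414 ⇒ V=10.4414 continue | (k=5,j=1): S=89.9621, K−S=0.5979, hold=4.0000 ⇒ V=4.0000 continue | (k=5,j=2): S=100.5359, K−S=0.0000, hold=0.7987 ⇒ V=0.7987 continue | (k=5,j=3): S=112.3523, K−S=0.0000, hold=0.0377 ⇒ V=0.0377 continue | (k=5,j=4): S=125.5577, K−S=0.0000, hold=0.0000 ⇒ V=0.0000 continue | (k=5,j=5): S=140.3151, K−S=0.0000, hold=0.0000 ⇒ V=0.0000 continue
k=4: (k=4,j=0): S=85.0999, K−S=5.4601, hold=7.2215 ⇒ V=7.2215 continue | (k=4,j=1): S=95.1022, K−S=0.0000, hold=2.4013 ⇒ V=2.4013 continue | (k=4,j=2): S=106.2800, K−S=0.0000, hold=0.4188 ⇒ V=0.4188 continue | (k=4,j=3): S=118.7716, K−S=0.0000, hold=0.0189 ⇒ V=0.0189 continue | (k=4,j=4): S=132.7315, K−S=0.0000, hold=0.0000 ⇒ V=0.0000 continue
k=3: (k=3,j=0): S=89.9621, K−S=0.5979, hold=4.8128 ⇒ V=4.8128 continue | (k=3,j=1): S=100.5359, K−S=0.0000, hold=1.4114 ⇒ V=1.4114 continue | (k=3,j=2): S=112.3523, K−S=0.0000, hold=0.2192 ⇒ V=0.2192 continue | (k=3,j=3): S=125.5577, K−S=0.0000, hold=0.0094 ⇒ V=0.0094 continue
k=2: (k=2,j=0): S=95.1022, K−S=0.0000, hold=3.1134 ⇒ V=3.1134 continue | (k=2,j=1): S=106.2800, K−S=0.0000, hold=0.8162 ⇒ V=0.8162 continue | (k=2,j=2): S=118.7716, K−S=0.0000, hold=0.1145 ⇒ V=0.1145 continue
k=1: (k=1,j=0): S=100.5359, K−S=0.0000, hold=1.9659 ⇒ V=1.9659 continue | (k=1,j=1): S=112.3523, K−S=0.0000, hold=0.4659 ⇒ V=0.4659 continue
k=0: (k=0,j=0): S=106.2800, K−S=0.0000, hold=1.2167 ⇒ V=1.2167 continue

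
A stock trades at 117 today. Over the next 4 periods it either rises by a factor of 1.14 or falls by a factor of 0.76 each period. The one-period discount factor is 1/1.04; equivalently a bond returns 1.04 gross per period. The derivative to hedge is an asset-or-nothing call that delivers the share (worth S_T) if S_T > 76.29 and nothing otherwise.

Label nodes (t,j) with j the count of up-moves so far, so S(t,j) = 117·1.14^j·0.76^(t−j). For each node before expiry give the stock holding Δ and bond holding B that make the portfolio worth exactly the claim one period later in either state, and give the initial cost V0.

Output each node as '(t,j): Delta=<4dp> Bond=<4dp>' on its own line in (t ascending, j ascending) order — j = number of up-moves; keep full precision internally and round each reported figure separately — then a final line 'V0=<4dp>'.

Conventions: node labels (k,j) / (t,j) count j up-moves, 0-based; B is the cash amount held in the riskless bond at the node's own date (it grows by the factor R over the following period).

(0,0): Delta=1.1721 Bond=-22.9852
(1,0): Delta=1.5843 Bond=-60.5583
(1,1): Delta=1.0740 Bond=-10.8140
(2,0): Delta=2.4231 Bond=-119.6632
(2,1): Delta=1.3846 Bond=-42.7368
(2,2): Delta=1.0000 Bond=0.0000
(3,0): Delta=0.0000 Bond=0.0000
(3,1): Delta=3.0000 Bond=-168.8960
(3,2): Delta=1.0000 Bond=0.0000
(3,3): Delta=1.0000 Bond=0.0000
V0=114.1517

Since d<R<u, set p* = (R−d)/(u−d) = 0.7368; price each node as the discounted p*-expectation of its children.
At maturity the claim pays: V(4,0)=0.0000, V(4,1)=0.0000, V(4,2)=87.8259, V(4,3)=131.7389, V(4,4)=197.6083
  t=3,j=0: stock 51.3602 → up 58.5506 (V=0.0000), down 39.0337 (V=0.0000). Price 0.0000; hedge Δ=0.0000, bond B=0.0000.
  t=3,j=1: stock 77.0403 → up 87.8259 (V=87.8259), down 58.5506 (V=0.0000). Price 62.2248; hedge Δ=3.0000, bond B=-168.8960.
  t=3,j=2: stock 115.5604 → up 131.7389 (V=131.7389), down 87.8259 (V=87.8259). Price 115.5604; hedge Δ=1.0000, bond B=0.0000.
  t=3,j=3: stock 173.3406 → up 197.6083 (V=197.6083), down 131.7389 (V=131.7389). Price 173.3406; hedge Δ=1.0000, bond B=0.0000.
  t=2,j=0: stock 67.5792 → up 77.0403 (V=62.2248), down 51.3602 (V=0.0000). Price 44.0864; hedge Δ=2.4231, bond B=-119.6632.
  t=2,j=1: stock 101.3688 → up 115.5604 (V=115.5604), down 77.0403 (V=62.2248). Price 97.6200; hedge Δ=1.3846, bond B=-42.7368.
  t=2,j=2: stock 152.0532 → up 173.3406 (V=173.3406), down 115.5604 (V=115.5604). Price 152.0532; hedge Δ=1.0000, bond B=0.0000.
  t=1,j=0: stock 88.9200 → up 101.3688 (V=97.6200), down 67.5792 (V=44.0864). Price 80.3194; hedge Δ=1.5843, bond B=-60.5583.
  t=1,j=1: stock 133.3800 → up 152.0532 (V=152.0532), down 101.3688 (V=97.6200). Price 132.4314; hedge Δ=1.0740, bond B=-10.8140.
  t=0,j=0: stock 117.0000 → up 133.3800 (V=132.4314), down 88.9200 (V=80.3194). Price 114.1517; hedge Δ=1.1721, bond B=-22.9852.
Verification: the root portfolio costs Δ(0,0)·S0 + B(0,0) = 114.1517, matching V0.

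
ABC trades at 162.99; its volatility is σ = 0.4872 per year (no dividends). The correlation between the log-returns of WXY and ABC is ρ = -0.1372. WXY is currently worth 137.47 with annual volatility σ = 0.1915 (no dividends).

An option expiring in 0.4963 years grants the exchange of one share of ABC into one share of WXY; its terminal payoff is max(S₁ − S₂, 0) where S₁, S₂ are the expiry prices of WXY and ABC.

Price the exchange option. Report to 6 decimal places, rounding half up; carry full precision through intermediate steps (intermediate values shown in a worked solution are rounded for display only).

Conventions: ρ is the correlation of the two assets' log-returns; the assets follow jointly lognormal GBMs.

σ_eff = √(σ₁² + σ₂² − 2ρσ₁σ₂) = √(0.1915² + 0.4872² − 2·-0.1372·0.1915·0.4872) = 0.547391
d₁ = (ln(S₁/S₂) + (q₂ − q₁ + σ_eff²/2)T) / (σ_eff√T) = (ln(137.47/162.99) + (0.0 − 0.0 + 0.149819)·0.4963) / 0.385629 = -0.248757
d₂ = d₁ − σ_eff√T = -0.248757 − 0.385629 = -0.634387
N(d₁) = 0.401774,  N(d₂) = 0.262914
V = S₁·e^{−q₁T}·N(d₁) − S₂·e^{−q₂T}·N(d₂) = 55.231903 − 42.852391 = 12.379512
Key observation: r never enters — measured in units of ABC, the claim is a call on S₁/S₂ struck at 1, so only the dividend yields and σ_eff matter.

exchange price = 12.379512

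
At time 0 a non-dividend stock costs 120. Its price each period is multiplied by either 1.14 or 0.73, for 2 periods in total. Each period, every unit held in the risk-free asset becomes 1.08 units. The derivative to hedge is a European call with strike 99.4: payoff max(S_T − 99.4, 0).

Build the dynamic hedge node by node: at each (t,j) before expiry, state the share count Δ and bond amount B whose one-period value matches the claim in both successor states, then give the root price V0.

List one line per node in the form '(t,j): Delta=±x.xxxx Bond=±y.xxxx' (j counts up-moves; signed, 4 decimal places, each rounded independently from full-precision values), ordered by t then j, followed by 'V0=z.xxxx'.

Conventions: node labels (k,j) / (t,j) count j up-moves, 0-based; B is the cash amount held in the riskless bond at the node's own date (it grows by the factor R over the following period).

(0,0): Delta=0.9024 Bond=-72.8520
(1,0): Delta=0.0129 Bond=-0.7650
(1,1): Delta=1.0000 Bond=-92.0370
V0=35.4314

Since d<R<u, set p* = (R−d)/(u−d) = 0.8537; price each node as the discounted p*-expectation of its children.
Expiry values: V(2,0)=0.0000, V(2,1)=0.4640, V(2,2)=56.5520
(1,0): S=87.6000. Δ = (V_up−V_dn)/(S_up−S_dn) = (0.4640−0.0000)/(99.8640−63.9480) = 0.0129. V = [p*·0.4640 + (1−p*)·0.0000]/1.08 = 0.3668. B = V − Δ·S = -0.7650.
(1,1): S=136.8000. Δ = (V_up−V_dn)/(S_up−S_dn) = (56.5520−0.4640)/(155.9520−99.8640) = 1.0000. V = [p*·56.5520 + (1−p*)·0.4640]/1.08 = 44.7630. B = V − Δ·S = -92.0370.
(0,0): S=120.0000. Δ = (V_up−V_dn)/(S_up−S_dn) = (44.7630−0.3668)/(136.8000−87.6000) = 0.9024. V = [p*·44.7630 + (1−p*)·0.3668]/1.08 = 35.4314. B = V − Δ·S = -72.8520.
Check: Δ(0,0)·S0 + B(0,0) = 35.4314 = V0.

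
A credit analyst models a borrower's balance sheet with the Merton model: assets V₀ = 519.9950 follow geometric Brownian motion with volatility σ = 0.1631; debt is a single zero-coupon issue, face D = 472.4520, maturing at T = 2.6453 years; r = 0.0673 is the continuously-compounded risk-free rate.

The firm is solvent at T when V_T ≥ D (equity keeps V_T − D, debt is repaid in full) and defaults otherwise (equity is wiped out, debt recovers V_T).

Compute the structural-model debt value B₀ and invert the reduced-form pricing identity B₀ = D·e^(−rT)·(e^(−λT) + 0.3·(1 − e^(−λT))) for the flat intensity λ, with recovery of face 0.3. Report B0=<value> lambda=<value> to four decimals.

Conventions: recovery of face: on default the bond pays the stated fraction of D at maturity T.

Equity is a call on the firm's assets struck at D = 472.4520:
d₁ = [ln(V₀/D) + (r + σ²/2)T] / (σ√T)
   = [ln(519.9950/472.4520) + (0.0673 + 0.5·0.1631²)·2.6453] / (0.1631·√2.6453)
   = [0.095883 + 0.213213] / 0.265272 = 1.165205
d₂ = d₁ − σ√T = 1.165205 − 0.265272 = 0.899933
N(d₁) = 0.878032,  N(d₂) = 0.815922,  e^(−rT) = 0.836918
E₀ = V₀·N(d₁) − D·e^(−rT)·N(d₂)
   = 519.9950·0.878032 − 472.4520·0.836918·0.815922 = 133.953586
B₀ = V₀ − E₀ = 519.9950 − 133.953586 = 386.041414
e^(−λT) = (B₀·e^(rT)/D − 0.3)/(1 − 0.3) = (386.0414·1.194860/472.4520 − 0.3)/0.7 = 0.96617426
λ = −ln(0.96617426)/2.6453 = 0.013008

B0=386.0414 lambda=0.0130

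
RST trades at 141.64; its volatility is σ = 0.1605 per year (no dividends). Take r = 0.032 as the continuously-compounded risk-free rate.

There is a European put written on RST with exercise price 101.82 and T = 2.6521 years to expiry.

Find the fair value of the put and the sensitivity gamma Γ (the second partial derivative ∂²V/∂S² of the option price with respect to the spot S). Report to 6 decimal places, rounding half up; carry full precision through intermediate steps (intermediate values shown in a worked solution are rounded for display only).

price = 0.715527
Γ = 0.002462

σ√T = 0.1605·√2.6521 = 0.261379
d₁ = (ln(S/K) + (r+σ²/2)T) / (σ√T) = (ln(141.64/101.82) + (0.032+0.1605²/2)·2.6521) / 0.261379 = (0.330082 + 0.119027) / 0.261379 = 1.718231
d₂ = d₁ − σ√T = 1.718231 − 0.261379 = 1.456852
e^{−rT} = 0.918634
N(−d₁) = 0.042877,  N(−d₂) = 0.072579
Put price V = K·e^{−rT}·N(−d₂) − S·N(−d₁) = 6.788666 − 6.073138 = 0.715527
φ(d₁) = (1/√(2π))·e^{−d₁²/2} = 0.091164
Γ = φ(d₁) / (S·σ·√T) = 0.002462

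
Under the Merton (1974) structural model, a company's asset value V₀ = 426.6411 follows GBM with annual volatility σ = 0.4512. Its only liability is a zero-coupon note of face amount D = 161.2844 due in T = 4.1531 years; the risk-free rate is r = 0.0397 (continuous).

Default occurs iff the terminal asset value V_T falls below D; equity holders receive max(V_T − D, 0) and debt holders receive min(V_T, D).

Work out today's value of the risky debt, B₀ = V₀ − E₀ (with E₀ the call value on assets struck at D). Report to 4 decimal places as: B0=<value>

B0=126.0279

Equity is a call on the firm's assets struck at D = 161.2844:
d₁ = [ln(V₀/D) + (r + σ²/2)T] / (σ√T)
   = [ln(426.6411/161.2844) + (0.0397 + 0.5·0.4512²)·4.1531] / (0.4512·√4.1531)
   = [0.972774 + 0.587625] / 0.919508 = 1.696994
d₂ = d₁ − σ√T = 1.696994 − 0.919508 = 0.777487
N(d₁) = 0.955151,  N(d₂) = 0.781564,  e^(−rT) = 0.847997
E₀ = V₀·N(d₁) − D·e^(−rT)·N(d₂)
   = 426.6411·0.955151 − 161.2844·0.847997·0.781564 = 300.613210
B₀ = V₀ − E₀ = 426.6411 − 300.613210 = 126.027890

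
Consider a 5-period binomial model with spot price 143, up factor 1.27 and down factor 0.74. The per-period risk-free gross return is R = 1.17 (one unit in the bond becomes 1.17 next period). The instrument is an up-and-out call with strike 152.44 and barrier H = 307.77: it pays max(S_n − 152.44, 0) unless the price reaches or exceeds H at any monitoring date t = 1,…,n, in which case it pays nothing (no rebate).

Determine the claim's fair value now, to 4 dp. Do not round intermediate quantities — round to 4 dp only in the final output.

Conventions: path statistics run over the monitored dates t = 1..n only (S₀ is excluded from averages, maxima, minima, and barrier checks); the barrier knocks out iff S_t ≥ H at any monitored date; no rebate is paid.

price = 19.0129

Under the martingale measure an up-move has probability p* = 0.8113; value the claim as the probability-weighted average of per-path payoffs, discounted 5 periods at R = 1.17.
Enumerate all 2^5 = 32 price paths (U = up ×1.27, D = down ×0.74); each path with k up-moves has probability p*^k·(1−p*)^(5−k).
DDDDD: M=105.8200, payoff=0.0000, prob=0.000239
UDDDD: M=181.6100, payoff=0.0000, prob=0.001028
DUDDD: M=134.3914, payoff=0.0000, prob=0.001028
UUDDD: M=230.6447, payoff=0.0000, prob=0.004421
DDUDD: M=105.8200, payoff=0.0000, prob=0.001028
UDUDD: M=181.6100, payoff=0.0000, prob=0.004421
DUUDD: M=170.6771, payoff=0.0000, prob=0.004421
UUUDD: M=292.9188, payoff=7.9623, prob=0.019012
DDDUD: M=105.8200, payoff=0.0000, prob=0.001028
UDDUD: M=181.6100, payoff=0.0000, prob=0.004421
DUDUD: M=134.3914, payoff=0.0000, prob=0.004421
UUDUD: M=230.6447, payoff=7.9623, prob=0.019012
DDUUD: M=126.3010, payoff=0.0000, prob=0.004421
UDUUD: M=216.7599, payoff=7.9623, prob=0.019012
DUUUD: M=216.7599, payoff=7.9623, prob=0.019012
UUUUD: M=372.0068, payoff=0.0000, prob=0.081751
DDDDU: M=105.8200, payoff=0.0000, prob=0.001028
UDDDU: M=181.6100, payoff=0.0000, prob=0.004421
DUDDU: M=134.3914, payoff=0.0000, prob=0.004421
UUDDU: M=230.6447, payoff=7.9623, prob=0.019012
DDUDU: M=105.8200, payoff=0.0000, prob=0.004421
UDUDU: M=181.6100, payoff=7.9623, prob=0.019012
DUUDU: M=170.6771, payoff=7.9623, prob=0.019012
UUUDU: M=292.9188, payoff=122.8451, prob=0.081751
DDDUU: M=105.8200, payoff=0.0000, prob=0.004421
UDDUU: M=181.6100, payoff=7.9623, prob=0.019012
DUDUU: M=160.4023, payoff=7.9623, prob=0.019012
UUDUU: M=275.2851, payoff=122.8451, prob=0.081751
DDUUU: M=160.4023, payoff=7.9623, prob=0.019012
UDUUU: M=275.2851, payoff=122.8451, prob=0.081751
DUUUU: M=275.2851, payoff=122.8451, prob=0.081751
UUUUU: M=472.4487, payoff=0.0000, prob=0.351530
Price = Σ prob·payoff / R^5 = 41.684745 / 2.192448 = 19.0129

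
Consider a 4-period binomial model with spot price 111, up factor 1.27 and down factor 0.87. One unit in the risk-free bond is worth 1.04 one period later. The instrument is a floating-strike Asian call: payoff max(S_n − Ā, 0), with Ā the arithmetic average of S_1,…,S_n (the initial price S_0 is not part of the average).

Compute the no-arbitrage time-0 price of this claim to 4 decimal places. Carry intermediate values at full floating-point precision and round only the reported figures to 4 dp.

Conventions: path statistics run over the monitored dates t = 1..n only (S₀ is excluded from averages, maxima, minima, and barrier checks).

With p* = (R−d)/(u−d) = 0.4250, sum probability × payoff across the paths and divide by R^4.
Enumerate all 2^4 = 16 price paths (U = up ×1.27, D = down ×0.87); each path with k up-moves has probability p*^k·(1−p*)^(4−k).
DDDD: Ā=79.3178, payoff=0.0000, prob=0.109313
UDDD: Ā=115.7858, payoff=0.0000, prob=0.080796
DUDD: Ā=104.6858, payoff=0.0000, prob=0.080796
UUDD: Ā=152.8172, payoff=0.0000, prob=0.059719
DDUD: Ā=95.0288, payoff=0.0000, prob=0.080796
UDUD: Ā=138.7202, payoff=0.0000, prob=0.059719
DUUD: Ā=127.6202, payoff=7.8890, prob=0.059719
UUUD: Ā=186.2962, payoff=11.5162, prob=0.044140
DDDU: Ā=86.6272, payoff=6.2019, prob=0.080796
UDDU: Ā=126.4558, payoff=9.0534, prob=0.059719
DUDU: Ā=115.3558, payoff=20.1534, prob=0.059719
UUDU: Ā=168.3930, payoff=29.4193, prob=0.044140
DDUU: Ā=105.6988, payoff=29.8104, prob=0.059719
UDUU: Ā=154.2960, payoff=43.5163, prob=0.044140
DUUU: Ā=143.1960, payoff=54.6163, prob=0.044140
UUUU: Ā=209.0332, payoff=79.7273, prob=0.032625
Price = Σ prob·payoff / R^4 = 13.236316 / 1.169859 = 11.3145

price = 11.3145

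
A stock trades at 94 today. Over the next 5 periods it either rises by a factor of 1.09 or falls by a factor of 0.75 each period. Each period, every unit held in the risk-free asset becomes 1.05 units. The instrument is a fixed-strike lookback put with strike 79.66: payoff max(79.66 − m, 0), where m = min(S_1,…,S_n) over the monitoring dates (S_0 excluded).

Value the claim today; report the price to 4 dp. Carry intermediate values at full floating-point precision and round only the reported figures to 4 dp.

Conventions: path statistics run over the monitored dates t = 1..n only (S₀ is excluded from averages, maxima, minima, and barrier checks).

Set p* = 0.8824 (from d < R < u); the path-dependent value is the discounted p*-expectation over all price paths.
Enumerate all 2^5 = 32 price paths (U = up ×1.09, D = down ×0.75); each path with k up-moves has probability p*^k·(1−p*)^(5−k).
DDDDD: m=22.3066, payoff=57.3534, prob=0.000023
UDDDD: m=32.4190, payoff=47.2410, prob=0.000169
DUDDD: m=32.4190, payoff=47.2410, prob=0.000169
UUDDD: m=47.1156, payoff=32.5444, prob=0.001268
DDUDD: m=32.4190, payoff=47.2410, prob=0.000169
UDUDD: m=47.1156, payoff=32.5444, prob=0.001268
DUUDD: m=47.1156, payoff=32.5444, prob=0.001268
UUUDD: m=68.4747, payoff=11.1853, prob=0.009508
DDDUD: m=32.4190, payoff=47.2410, prob=0.000169
UDDUD: m=47.1156, payoff=32.5444, prob=0.001268
DUDUD: m=47.1156, payoff=32.5444, prob=0.001268
UUDUD: m=68.4747, payoff=11.1853, prob=0.009508
DDUUD: m=47.1156, payoff=32.5444, prob=0.001268
UDUUD: m=68.4747, payoff=11.1853, prob=0.009508
DUUUD: m=68.4747, payoff=11.1853, prob=0.009508
UUUUD: m=99.5165, payoff=0.0000, prob=0.071310
DDDDU: m=29.7422, payoff=49.9178, prob=0.000169
UDDDU: m=43.2253, payoff=36.4347, prob=0.001268
DUDDU: m=43.2253, payoff=36.4347, prob=0.001268
UUDDU: m=62.8208, payoff=16.8392, prob=0.009508
DDUDU: m=43.2253, payoff=36.4347, prob=0.001268
UDUDU: m=62.8208, payoff=16.8392, prob=0.009508
DUUDU: m=62.8208, payoff=16.8392, prob=0.009508
UUUDU: m=91.2995, payoff=0.0000, prob=0.071310
DDDUU: m=39.6562, payoff=40.0037, prob=0.001268
UDDUU: m=57.6337, payoff=22.0263, prob=0.009508
DUDUU: m=57.6337, payoff=22.0263, prob=0.009508
UUDUU: m=83.7610, payoff=0.0000, prob=0.071310
DDUUU: m=52.8750, payoff=26.7850, prob=0.009508
UDUUU: m=76.8450, payoff=2.8150, prob=0.071310
DUUUU: m=70.5000, payoff=9.1600, prob=0.071310
UUUUU: m=102.4600, payoff=0.0000, prob=0.534825
Price = Σ prob·payoff / R^5 = 2.911682 / 1.276282 = 2.2814

price = 2.2814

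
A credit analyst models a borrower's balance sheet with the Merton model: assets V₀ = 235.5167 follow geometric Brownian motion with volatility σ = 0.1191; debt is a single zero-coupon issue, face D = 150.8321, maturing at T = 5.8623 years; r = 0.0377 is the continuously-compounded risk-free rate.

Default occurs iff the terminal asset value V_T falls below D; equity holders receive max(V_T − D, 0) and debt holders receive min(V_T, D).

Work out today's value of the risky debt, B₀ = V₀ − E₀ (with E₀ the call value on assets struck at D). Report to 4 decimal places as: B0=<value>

B0=120.7528

Equity is a call on the firm's assets struck at D = 150.8321:
d₁ = [ln(V₀/D) + (r + σ²/2)T] / (σ√T)
   = [ln(235.5167/150.8321) + (0.0377 + 0.5·0.1191²)·5.8623] / (0.1191·√5.8623)
   = [0.445615 + 0.262587] / 0.288367 = 2.455901
d₂ = d₁ − σ√T = 2.455901 − 0.288367 = 2.167533
N(d₁) = 0.992973,  N(d₂) = 0.984903,  e^(−rT) = 0.801710
E₀ = V₀·N(d₁) − D·e^(−rT)·N(d₂)
   = 235.5167·0.992973 − 150.8321·0.801710·0.984903 = 114.763856
B₀ = V₀ − E₀ = 235.5167 − 114.763856 = 120.752844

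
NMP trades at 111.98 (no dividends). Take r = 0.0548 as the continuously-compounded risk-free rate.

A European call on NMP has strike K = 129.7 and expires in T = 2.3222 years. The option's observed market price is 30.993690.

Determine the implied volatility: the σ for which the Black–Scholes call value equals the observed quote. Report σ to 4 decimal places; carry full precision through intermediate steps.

sigma = 0.4771

At σ = 0.4771 the Black–Scholes value reproduces the quote:
σ√T = 0.4771·√2.3222 = 0.727042
d₁ = (ln(S/K) + (r+σ²/2)T) / (σ√T) = (ln(111.98/129.7) + (0.0548+0.4771²/2)·2.3222) / 0.727042 = (-0.146904 + 0.391551) / 0.727042 = 0.336497
d₂ = d₁ − σ√T = 0.336497 − 0.727042 = -0.390544
e^{−rT} = 0.880508
N(d₁) = 0.631752,  N(d₂) = 0.348067
V = S·N(d₁) − K·e^{−rT}·N(d₂) = 70.743592 − 39.749902 = 30.993690 (matching the quote); vega is positive throughout, so no other σ reproduces this price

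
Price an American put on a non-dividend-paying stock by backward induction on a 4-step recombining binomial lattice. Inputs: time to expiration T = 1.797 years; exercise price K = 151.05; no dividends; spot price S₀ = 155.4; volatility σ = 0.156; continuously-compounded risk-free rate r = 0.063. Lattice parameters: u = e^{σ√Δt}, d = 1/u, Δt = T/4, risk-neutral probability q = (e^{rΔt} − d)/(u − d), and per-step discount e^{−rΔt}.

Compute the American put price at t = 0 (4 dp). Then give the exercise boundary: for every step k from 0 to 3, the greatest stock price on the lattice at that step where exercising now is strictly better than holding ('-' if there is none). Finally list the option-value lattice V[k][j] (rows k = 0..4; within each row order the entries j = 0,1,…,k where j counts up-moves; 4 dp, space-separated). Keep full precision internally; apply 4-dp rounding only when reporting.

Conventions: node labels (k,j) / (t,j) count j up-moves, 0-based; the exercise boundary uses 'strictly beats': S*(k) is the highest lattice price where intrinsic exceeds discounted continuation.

price = 5.4552
boundary = - - 126.0755 139.9719
tree:
5.4552
11.9345 1.5848
24.9745 4.1901 0.0000
37.4913 11.0781 0.0000 0.0000
48.7654 24.9745 0.0000 0.0000 0.0000

params: Δt=0.44925 u=1.11022 d=0.90072 q=0.61091 e^(-rΔt)=0.97209
t_4 payoffs: 48.7654 24.9745 0.0000 0.0000 0.0000
t_3: node(3,0) S=113.5587 payoff=37.4913 vs cont=33.2761 → 37.4913 [stop]  node(3,1) S=139.9719 payoff=11.0781 vs cont=9.4462 → 11.0781 [stop]  node(3,2) S=172.5286 payoff=0.0000 vs cont=0.0000 → 0.0000 [wait]  node(3,3) S=212.6579 payoff=0.0000 vs cont=0.0000 → 0.0000 [wait]  ⇒ S*(3)=139.9719
t_2: node(2,0) S=126.0755 payoff=24.9745 vs cont=20.7593 → 24.9745 [stop]  node(2,1) S=155.4000 payoff=0.0000 vs cont=4.1901 → 4.1901 [wait]  node(2,2) S=191.5452 payoff=0.0000 vs cont=0.0000 → 0.0000 [wait]  ⇒ S*(2)=126.0755
t_1: node(1,0) S=139.9719 payoff=11.0781 vs cont=11.9345 → 11.9345 [wait]  node(1,1) S=172.5286 payoff=0.0000 vs cont=1.5848 → 1.5848 [wait]  ⇒ S*(1)=-
t_0: node(0,0) S=155.4000 payoff=0.0000 vs cont=5.4552 → 5.4552 [wait]  ⇒ S*(0)=-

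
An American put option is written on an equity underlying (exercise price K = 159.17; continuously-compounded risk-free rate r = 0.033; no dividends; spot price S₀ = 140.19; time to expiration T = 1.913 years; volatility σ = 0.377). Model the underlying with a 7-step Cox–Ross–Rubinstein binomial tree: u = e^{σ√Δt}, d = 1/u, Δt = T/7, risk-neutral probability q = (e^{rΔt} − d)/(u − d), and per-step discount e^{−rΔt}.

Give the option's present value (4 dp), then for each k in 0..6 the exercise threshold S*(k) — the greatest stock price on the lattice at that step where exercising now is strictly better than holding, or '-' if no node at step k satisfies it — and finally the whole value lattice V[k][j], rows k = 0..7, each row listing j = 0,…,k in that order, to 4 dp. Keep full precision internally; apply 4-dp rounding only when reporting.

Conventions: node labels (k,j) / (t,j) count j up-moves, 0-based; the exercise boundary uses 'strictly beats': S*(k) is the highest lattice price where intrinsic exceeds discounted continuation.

params: Δt=0.27329 u=1.21785 d=0.82112 q=0.47372 e^(-rΔt)=0.99102
t_7 payoffs: 123.8865 106.8394 81.5559 44.0569 0.0000 0.0000 0.0000 0.0000
t_6: node(6,0) S=42.9699 payoff=116.2001 vs cont=114.7711 → 116.2001 [stop]  node(6,1) S=63.7306 payoff=95.4394 vs cont=94.0103 → 95.4394 [stop]  node(6,2) S=94.5219 payoff=64.6481 vs cont=63.2190 → 64.6481 [stop]  node(6,3) S=140.1900 payoff=18.9800 vs cont=22.9780 → 22.9780 [wait]  node(6,4) S=207.9225 payoff=0.0000 vs cont=0.0000 → 0.0000 [wait]  node(6,5) S=308.3797 payoff=0.0000 vs cont=0.0000 → 0.0000 [wait]  node(6,6) S=457.3726 payoff=0.0000 vs cont=0.0000 → 0.0000 [wait]  ⇒ S*(6)=94.5219
t_5: node(5,0) S=52.3306 payoff=106.8394 vs cont=105.4103 → 106.8394 [stop]  node(5,1) S=77.6141 payoff=81.5559 vs cont=80.1269 → 81.5559 [stop]  node(5,2) S=115.1131 payoff=44.0569 vs cont=44.5048 → 44.5048 [wait]  node(5,3) S=170.7298 payoff=0.0000 vs cont=11.9842 → 11.9842 [wait]  node(5,4) S=253.2174 payoff=0.0000 vs cont=0.0000 → 0.0000 [wait]  node(5,5) S=375.5588 payoff=0.0000 vs cont=0.0000 → 0.0000 [wait]  ⇒ S*(5)=77.6141
t_4: node(4,0) S=63.7306 payoff=95.4394 vs cont=94.0103 → 95.4394 [stop]  node(4,1) S=94.5219 payoff=64.6481 vs cont=63.4293 → 64.6481 [stop]  node(4,2) S=140.1900 payoff=18.9800 vs cont=28.8378 → 28.8378 [wait]  node(4,3) S=207.9225 payoff=0.0000 vs cont=6.2504 → 6.2504 [wait]  node(4,4) S=308.3797 payoff=0.0000 vs cont=0.0000 → 0.0000 [wait]  ⇒ S*(4)=94.5219
t_3: node(3,0) S=77.6141 payoff=81.5559 vs cont=80.1269 → 81.5559 [stop]  node(3,1) S=115.1131 payoff=44.0569 vs cont=47.2558 → 47.2558 [wait]  node(3,2) S=170.7298 payoff=0.0000 vs cont=17.9748 → 17.9748 [wait]  node(3,3) S=253.2174 payoff=0.0000 vs cont=3.2599 → 3.2599 [wait]  ⇒ S*(3)=77.6141
t_2: node(2,0) S=94.5219 payoff=64.6481 vs cont=64.7208 → 64.7208 [wait]  node(2,1) S=140.1900 payoff=18.9800 vs cont=33.0850 → 33.0850 [wait]  node(2,2) S=207.9225 payoff=0.0000 vs cont=10.9052 → 10.9052 [wait]  ⇒ S*(2)=-
t_1: node(1,0) S=115.1131 payoff=44.0569 vs cont=49.2877 → 49.2877 [wait]  node(1,1) S=170.7298 payoff=0.0000 vs cont=22.3752 → 22.3752 [wait]  ⇒ S*(1)=-
t_0: node(0,0) S=140.1900 payoff=18.9800 vs cont=36.2106 → 36.2106 [wait]  ⇒ S*(0)=-

price = 36.2106
boundary = - - - 77.6141 94.5219 77.6141 94.5219
tree:
36.2106
49.2877 22.3752
64.7208 33.0850 10.9052
81.5559 47.2558 17.9748 3.2599
95.4394 64.6481 28.8378 6.2504 0.0000
106.8394 81.5559 44.5048 11.9842 0.0000 0.0000
116.2001 95.4394 64.6481 22.9780 0.0000 0.0000 0.0000
123.8865 106.8394 81.5559 44.0569 0.0000 0.0000 0.0000 0.0000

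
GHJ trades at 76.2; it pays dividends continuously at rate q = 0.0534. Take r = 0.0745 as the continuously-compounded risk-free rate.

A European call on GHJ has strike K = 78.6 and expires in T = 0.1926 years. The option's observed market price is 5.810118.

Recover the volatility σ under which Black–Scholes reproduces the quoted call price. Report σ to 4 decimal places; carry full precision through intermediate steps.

sigma = 0.5084

At σ = 0.5084 the Black–Scholes value reproduces the quote:
σ√T = 0.5084·√0.1926 = 0.223118
d₁ = (ln(S/K) + (r−q+σ²/2)T) / (σ√T) = (ln(76.2/78.6) + (0.0745−0.0534+0.5084²/2)·0.1926) / 0.223118 = (-0.031010 + 0.028955) / 0.223118 = -0.009213
d₂ = d₁ − σ√T = -0.009213 − 0.223118 = -0.232331
e^{−rT} = 0.985754
e^{−qT} = 0.989768
N(d₁) = 0.496324,  N(d₂) = 0.408141
V = S·e^{−qT}·N(d₁) − K·e^{−rT}·N(d₂) = 37.432945 − 31.622827 = 5.810118 (the observed quote) — the price is monotone increasing in volatility, hence this σ is the only solution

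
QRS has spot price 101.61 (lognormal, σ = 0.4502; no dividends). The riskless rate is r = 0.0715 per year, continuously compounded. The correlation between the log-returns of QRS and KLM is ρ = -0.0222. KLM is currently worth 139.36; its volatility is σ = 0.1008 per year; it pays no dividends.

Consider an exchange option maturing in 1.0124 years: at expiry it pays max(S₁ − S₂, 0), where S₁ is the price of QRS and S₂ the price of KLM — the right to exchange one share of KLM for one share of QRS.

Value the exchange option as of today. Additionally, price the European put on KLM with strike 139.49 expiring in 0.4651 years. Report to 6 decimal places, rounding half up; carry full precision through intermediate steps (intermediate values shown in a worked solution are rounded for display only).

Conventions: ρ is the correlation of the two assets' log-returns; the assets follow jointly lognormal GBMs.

σ_eff = √(σ₁² + σ₂² − 2ρσ₁σ₂) = √(0.4502² + 0.1008² − 2·-0.0222·0.4502·0.1008) = 0.463525
d₁ = (ln(S₁/S₂) + (q₂ − q₁ + σ_eff²/2)T) / (σ_eff√T) = (ln(101.61/139.36) + (0.0 − 0.0 + 0.107428)·1.0124) / 0.466390 = -0.444175
d₂ = d₁ − σ_eff√T = -0.444175 − 0.466390 = -0.910565
N(d₁) = 0.328458,  N(d₂) = 0.181262
V = S₁·e^{−q₁T}·N(d₁) − S₂·e^{−q₂T}·N(d₂) = 33.374634 − 25.260723 = 8.113911
[vanilla: KLM put K=139.49]
σ√T = 0.1008·√0.4651 = 0.068744
d₁ = (ln(S/K) + (r+σ²/2)T) / (σ√T) = (ln(139.36/139.49) + (0.0715+0.1008²/2)·0.4651) / 0.068744 = (-0.000932 + 0.035618) / 0.068744 = 0.504556
d₂ = d₁ − σ√T = 0.504556 − 0.068744 = 0.435812
e^{−rT} = 0.967292
N(−d₁) = 0.306935,  N(−d₂) = 0.331487
price = K·e^{−rT}·N(−d₂) − S·N(−d₁) = 44.726678 − 42.774515 = 1.952163

exchange price = 8.113911
price(KLM put K=139.49) = 1.952163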